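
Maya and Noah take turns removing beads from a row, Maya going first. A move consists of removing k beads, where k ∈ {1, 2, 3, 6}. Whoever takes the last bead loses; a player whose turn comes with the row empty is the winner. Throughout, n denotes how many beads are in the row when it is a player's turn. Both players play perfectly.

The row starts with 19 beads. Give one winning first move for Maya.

Use the standard recursion: the mover wins at a terminal position; elsewhere, the mover wins exactly when some move hands the opponent an L position.
n=0: no move; the opponent has just taken the last bead and therefore loses → W
n=1: the only move is to 0(W), a W ⇒ L
n=2: can move to 1, which is L ⇒ W
n=3: can move to 1, which is L ⇒ W
n=4: can move to 1, which is L ⇒ W
n=5: moves to 4(W), 3(W), 2(W); every one is W ⇒ L
n=6: can move to 5, which is L ⇒ W
n=7: can move to 5, which is L ⇒ W
n=8: can move to 5, which is L ⇒ W
n=9: moves to 8(W), 7(W), 6(W), 3(W); every one is W ⇒ L
n=10: can move to 9, which is L ⇒ W
n=11: can move to 9, which is L ⇒ W
n=12: can move to 9, which is L ⇒ W
n=13: moves to 12(W), 11(W), 10(W), 7(W); every one is W ⇒ L
n=14: can move to 13, which is L ⇒ W
n=15: can move to 13, which is L ⇒ W
n=16: can move to 13, which is L ⇒ W
n=17: moves to 16(W), 15(W), 14(W), 11(W); every one is W ⇒ L
n=18: can move to 17, which is L ⇒ W
n=19: can move to 17, which is L ⇒ W
From 19, the L positions reachable in one move are: 17, 13. Any move reaching one of these is winning.

Remove 2, leaving 17.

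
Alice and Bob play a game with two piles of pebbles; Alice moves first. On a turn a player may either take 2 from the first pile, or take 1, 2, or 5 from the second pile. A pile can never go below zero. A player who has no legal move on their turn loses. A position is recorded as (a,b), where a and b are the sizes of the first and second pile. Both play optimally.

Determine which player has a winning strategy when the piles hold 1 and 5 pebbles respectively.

Build the W/L table. Terminal = L. A non-terminal position is W if it has a move to some L; otherwise it is L.
No move ever increases a pile, so every position that can arise here has a ≤ 1 and b ≤ 5; it is enough to label the cells with 0 ≤ a ≤ 1 and 0 ≤ b ≤ 5.
Every move lowers a or b (never raises either), so fill the grid row by row in increasing a, and left to right within a row: each cell's successors are then already labelled.
      b=0  b=1  b=2  b=3  b=4  b=5
a=0:    L    W    W    L    W    W
a=1:    L    W    W    L    W    W
Cells with no legal move (terminal, hence L): (0,0), (1,0).
The remaining L cells, each justified by listing all of its moves:
(0,3): moves to (0,2)(W), (0,1)(W); every one is W ⇒ L
(1,3): moves to (1,2)(W), (1,1)(W); every one is W ⇒ L
Every other cell has at least one move into one of the L cells above, so it is W.
From (1,5) Alice can move to (1,3), reaching an L position.

Alice wins.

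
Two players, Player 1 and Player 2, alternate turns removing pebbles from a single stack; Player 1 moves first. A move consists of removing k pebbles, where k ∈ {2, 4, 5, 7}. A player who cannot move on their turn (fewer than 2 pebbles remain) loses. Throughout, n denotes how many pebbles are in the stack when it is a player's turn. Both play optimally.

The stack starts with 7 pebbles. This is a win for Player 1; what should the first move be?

Use the standard recursion: the mover loses at a terminal position; elsewhere, the mover wins exactly when some move hands the opponent an L position.
n=0: no move → L
n=1: no move → L
n=2: W (go to 0, an L position)
n=3: W (go to 1, an L position)
n=4: W (go to 0, an L position)
n=5: W (go to 1, an L position)
n=6: W (go to 1, an L position)
n=7: W (go to 0, an L position)
From 7, the L positions reachable in one move are: 0.

Remove 7, leaving 0.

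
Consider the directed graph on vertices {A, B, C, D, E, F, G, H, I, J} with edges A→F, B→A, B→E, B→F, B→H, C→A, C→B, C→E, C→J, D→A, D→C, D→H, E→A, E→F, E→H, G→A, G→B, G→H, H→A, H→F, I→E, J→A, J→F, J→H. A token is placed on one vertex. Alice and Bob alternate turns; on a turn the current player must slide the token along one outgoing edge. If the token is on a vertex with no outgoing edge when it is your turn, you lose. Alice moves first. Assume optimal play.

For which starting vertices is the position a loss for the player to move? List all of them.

C, F, G, I

Positions with no move are L. A position that does have a move is losing for the player to move precisely when every available move leads to a winning position for the opponent. Fill in the labels:
Every edge goes from a vertex to one that appears earlier in the order F, A, H, J, E, B, I, G, C, D, so processing vertices in that order labels each vertex after all of its successors.
F: no outgoing edge → L
A: reaches L-position F → W
H: reaches L-position F → W
J: reaches L-position F → W
E: reaches L-position F → W
B: reaches L-position F → W
I: only reaches E(W), which is W → L
G: only reaches B(W), H(W), A(W), all W → L
C: only reaches B(W), E(W), J(W), A(W), all W → L
D: reaches L-position C → W
Reading off the rows marked L gives the requested list; there are 4 such vertices.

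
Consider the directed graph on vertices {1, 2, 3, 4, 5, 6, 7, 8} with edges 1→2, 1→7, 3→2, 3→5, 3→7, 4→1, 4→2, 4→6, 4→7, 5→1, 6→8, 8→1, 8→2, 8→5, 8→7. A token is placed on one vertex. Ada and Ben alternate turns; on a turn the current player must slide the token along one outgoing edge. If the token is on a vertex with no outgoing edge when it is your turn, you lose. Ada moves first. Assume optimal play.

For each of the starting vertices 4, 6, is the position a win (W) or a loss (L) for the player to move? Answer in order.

4: W, 6: L

Build the W/L table. Terminal = L. A non-terminal position is W if it has a move to some L; otherwise it is L.
Every edge goes from a vertex to one that appears earlier in the order 7, 2, 1, 5, 8, 6, 4, 3, so processing vertices in that order labels each vertex after all of its successors.
7: no outgoing edge → L
2: no outgoing edge → L
1: reaches L-position 2 → W
5: only reaches 1(W), which is W → L
8: reaches L-position 5 → W
6: only reaches 8(W), which is W → L
4: reaches L-position 6 → W
3: reaches L-position 5 → W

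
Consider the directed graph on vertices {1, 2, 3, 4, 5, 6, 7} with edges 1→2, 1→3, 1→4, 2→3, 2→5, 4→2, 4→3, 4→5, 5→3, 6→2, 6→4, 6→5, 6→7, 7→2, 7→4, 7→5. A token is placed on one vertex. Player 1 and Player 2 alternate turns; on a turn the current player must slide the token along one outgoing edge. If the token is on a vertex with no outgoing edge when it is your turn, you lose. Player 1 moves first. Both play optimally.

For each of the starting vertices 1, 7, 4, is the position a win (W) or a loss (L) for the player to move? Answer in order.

Work bottom-up. With no move the player to move loses. Otherwise the position is W if at least one move leads to an L position for the opponent, and L if every move leads to a W.
Every edge goes from a vertex to one that appears earlier in the order 3, 5, 2, 4, 1, 7, 6, so processing vertices in that order labels each vertex after all of its successors.
3: no outgoing edge → L
5: can move to 3, which is L ⇒ W
2: can move to 3, which is L ⇒ W
4: can move to 3, which is L ⇒ W
1: can move to 3, which is L ⇒ W
7: moves to 4(W), 2(W), 5(W); every one is W ⇒ L
6: can move to 7, which is L ⇒ W

1: W, 7: L, 4: W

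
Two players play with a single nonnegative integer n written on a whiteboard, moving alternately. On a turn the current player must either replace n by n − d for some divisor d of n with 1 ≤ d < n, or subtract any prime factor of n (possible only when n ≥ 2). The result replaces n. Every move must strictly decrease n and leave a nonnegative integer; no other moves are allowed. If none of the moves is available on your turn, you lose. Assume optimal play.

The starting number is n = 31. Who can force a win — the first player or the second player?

The first player wins.

Build the W/L table. Terminal = L. A non-terminal position is W if it has a move to some L; otherwise it is L.
n=0: no move → L
n=1: no move → L
n=2: can move to 0, which is L ⇒ W
n=3: can move to 0, which is L ⇒ W
n=4: moves to 2(W), 3(W); every one is W ⇒ L
n=5: can move to 0, which is L ⇒ W
n=6: can move to 4, which is L ⇒ W
n=7: can move to 0, which is L ⇒ W
n=8: can move to 4, which is L ⇒ W
n=9: moves to 6(W), 8(W); every one is W ⇒ L
n=10: can move to 9, which is L ⇒ W
n=11: can move to 0, which is L ⇒ W
n=12: can move to 9, which is L ⇒ W
n=13: can move to 0, which is L ⇒ W
n=14: moves to 7(W), 12(W), 13(W); every one is W ⇒ L
n=15: can move to 14, which is L ⇒ W
n=16: can move to 14, which is L ⇒ W
n=17: can move to 0, which is L ⇒ W
n=18: can move to 9, which is L ⇒ W
n=19: can move to 0, which is L ⇒ W
n=20: moves to 10(W), 15(W), 16(W), 18(W), 19(W); every one is W ⇒ L
n=21: can move to 14, which is L ⇒ W
n=22: can move to 20, which is L ⇒ W
n=23: can move to 0, which is L ⇒ W
n=24: can move to 20, which is L ⇒ W
n=25: can move to 20, which is L ⇒ W
n=26: moves to 13(W), 24(W), 25(W); every one is W ⇒ L
n=27: can move to 26, which is L ⇒ W
n=28: can move to 14, which is L ⇒ W
n=29: can move to 0, which is L ⇒ W
n=30: can move to 20, which is L ⇒ W
n=31: can move to 0, which is L ⇒ W
The starting position 31 is W: the player to move should move to 0, handing over an L position.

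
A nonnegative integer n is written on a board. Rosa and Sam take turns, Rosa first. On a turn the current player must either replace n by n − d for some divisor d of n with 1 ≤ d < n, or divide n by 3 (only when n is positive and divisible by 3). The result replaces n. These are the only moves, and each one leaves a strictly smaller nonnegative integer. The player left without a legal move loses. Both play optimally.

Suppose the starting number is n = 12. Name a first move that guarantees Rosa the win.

Classify positions by backward induction: terminal positions (no move available) are L. From any other position, the mover wins iff some move reaches an L.
n=0: no move → L
n=1: no move → L
n=2: W (go to 1, an L position)
n=3: W (go to 1, an L position)
n=4: L (options 2(W), 3(W) are all W)
n=5: W (go to 4, an L position)
n=6: W (go to 4, an L position)
n=7: L (sole option 6(W) is W)
n=8: W (go to 4, an L position)
n=9: L (options 3(W), 6(W), 8(W) are all W)
n=10: W (go to 9, an L position)
n=11: L (sole option 10(W) is W)
n=12: W (go to 4, an L position)
From 12, the L positions reachable in one move are: 4, 9, 11. Any move reaching one of these is winning.

Move to 4.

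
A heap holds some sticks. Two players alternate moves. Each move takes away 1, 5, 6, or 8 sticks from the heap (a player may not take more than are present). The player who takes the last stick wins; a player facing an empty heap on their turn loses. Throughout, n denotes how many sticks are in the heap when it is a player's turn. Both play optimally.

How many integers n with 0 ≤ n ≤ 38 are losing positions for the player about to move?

Classify positions by backward induction: terminal positions (no move available) are L. From any other position, the mover wins iff some move reaches an L.
n=0: no move → L
n=1: can move to 0, which is L ⇒ W
n=2: the only move is to 1(W), a W ⇒ L
n=3: can move to 2, which is L ⇒ W
n=4: the only move is to 3(W), a W ⇒ L
n=5: can move to 4, which is L ⇒ W
n=6: can move to 0, which is L ⇒ W
n=7: can move to 2, which is L ⇒ W
n=8: can move to 2, which is L ⇒ W
n=9: can move to 4, which is L ⇒ W
n=10: can move to 4, which is L ⇒ W
n=11: moves to 10(W), 6(W), 5(W), 3(W); every one is W ⇒ L
n=12: can move to 11, which is L ⇒ W
n=13: moves to 12(W), 8(W), 7(W), 5(W); every one is W ⇒ L
n=14: can move to 13, which is L ⇒ W
n=15: moves to 14(W), 10(W), 9(W), 7(W); every one is W ⇒ L
n=16: can move to 15, which is L ⇒ W
n=17: can move to 11, which is L ⇒ W
n=18: can move to 13, which is L ⇒ W
n=19: can move to 13, which is L ⇒ W
n=20: can move to 15, which is L ⇒ W
n=21: can move to 15, which is L ⇒ W
n=22: moves to 21(W), 17(W), 16(W), 14(W); every one is W ⇒ L
n=23: can move to 22, which is L ⇒ W
n=24: moves to 23(W), 19(W), 18(W), 16(W); every one is W ⇒ L
n=25: can move to 24, which is L ⇒ W
n=26: moves to 25(W), 21(W), 20(W), 18(W); every one is W ⇒ L
n=27: can move to 26, which is L ⇒ W
n=28: can move to 22, which is L ⇒ W
n=29: can move to 24, which is L ⇒ W
n=30: can move to 24, which is L ⇒ W
n=31: can move to 26, which is L ⇒ W
n=32: can move to 26, which is L ⇒ W
n=33: moves to 32(W), 28(W), 27(W), 25(W); every one is W ⇒ L
n=34: can move to 33, which is L ⇒ W
n=35: moves to 34(W), 30(W), 29(W), 27(W); every one is W ⇒ L
n=36: can move to 35, which is L ⇒ W
n=37: moves to 36(W), 32(W), 31(W), 29(W); every one is W ⇒ L
n=38: can move to 37, which is L ⇒ W
L entries with 0 ≤ n ≤ 38: n = 0, 2, 4, 11, 13, 15, 22, 24, 26, 33, 35, 37; that makes 12.

12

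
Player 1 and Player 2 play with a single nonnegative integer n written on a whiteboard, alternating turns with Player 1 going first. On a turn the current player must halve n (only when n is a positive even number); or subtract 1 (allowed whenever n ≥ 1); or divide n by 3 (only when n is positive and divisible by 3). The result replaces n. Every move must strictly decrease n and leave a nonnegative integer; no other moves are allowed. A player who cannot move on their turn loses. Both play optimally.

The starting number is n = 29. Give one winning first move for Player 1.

Move to 28.

Work bottom-up. With no move the player to move loses. Otherwise the position is W if at least one move leads to an L position for the opponent, and L if every move leads to a W.
n=0: no move → L
n=1: W (go to 0, an L position)
n=2: L (sole option 1(W) is W)
n=3: W (go to 2, an L position)
n=4: W (go to 2, an L position)
n=5: L (sole option 4(W) is W)
n=6: W (go to 2, an L position)
n=7: L (sole option 6(W) is W)
n=8: W (go to 7, an L position)
n=9: L (options 3(W), 8(W) are all W)
n=10: W (go to 5, an L position)
n=11: L (sole option 10(W) is W)
n=12: W (go to 11, an L position)
n=13: L (sole option 12(W) is W)
n=14: W (go to 7, an L position)
n=15: W (go to 5, an L position)
n=16: L (options 8(W), 15(W) are all W)
n=17: W (go to 16, an L position)
n=18: W (go to 9, an L position)
n=19: L (sole option 18(W) is W)
n=20: W (go to 19, an L position)
n=21: W (go to 7, an L position)
n=22: W (go to 11, an L position)
n=23: L (sole option 22(W) is W)
n=24: W (go to 23, an L position)
n=25: L (sole option 24(W) is W)
n=26: W (go to 13, an L position)
n=27: W (go to 9, an L position)
n=28: L (options 14(W), 27(W) are all W)
n=29: W (go to 28, an L position)
From 29, the L positions reachable in one move are: 28.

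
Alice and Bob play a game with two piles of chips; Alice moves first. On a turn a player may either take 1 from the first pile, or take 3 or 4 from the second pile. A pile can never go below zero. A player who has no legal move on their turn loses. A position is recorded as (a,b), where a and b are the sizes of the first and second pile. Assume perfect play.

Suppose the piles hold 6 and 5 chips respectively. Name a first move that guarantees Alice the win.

Move to (5,5).

Use the standard recursion: the mover loses at a terminal position; elsewhere, the mover wins exactly when some move hands the opponent an L position.
No move ever increases a pile, so every position that can arise here has a ≤ 6 and b ≤ 5; it is enough to label the cells with 0 ≤ a ≤ 6 and 0 ≤ b ≤ 5.
Every move lowers a or b (never raises either), so fill the grid row by row in increasing a, and left to right within a row: each cell's successors are then already labelled.
      b=0  b=1  b=2  b=3  b=4  b=5
a=0:    L    L    L    W    W    W
a=1:    W    W    W    L    L    L
a=2:    L    L    L    W    W    W
a=3:    W    W    W    L    L    L
a=4:    L    L    L    W    W    W
a=5:    W    W    W    L    L    L
a=6:    L    L    L    W    W    W
Cells with no legal move (terminal, hence L): (0,0), (0,1), (0,2).
The remaining L cells, each justified by listing all of its moves:
(1,3): →(0,3)(W), (1,0)(W) — all W, so L
(1,4): →(0,4)(W), (1,1)(W), (1,0)(W) — all W, so L
(1,5): →(0,5)(W), (1,2)(W), (1,1)(W) — all W, so L
(2,0): →(1,0)(W) only, which is W, so L
(2,1): →(1,1)(W) only, which is W, so L
(2,2): →(1,2)(W) only, which is W, so L
(3,3): →(2,3)(W), (3,0)(W) — all W, so L
(3,4): →(2,4)(W), (3,1)(W), (3,0)(W) — all W, so L
(3,5): →(2,5)(W), (3,2)(W), (3,1)(W) — all W, so L
(4,0): →(3,0)(W) only, which is W, so L
(4,1): →(3,1)(W) only, which is W, so L
(4,2): →(3,2)(W) only, which is W, so L
(5,3): →(4,3)(W), (5,0)(W) — all W, so L
(5,4): →(4,4)(W), (5,1)(W), (5,0)(W) — all W, so L
(5,5): →(4,5)(W), (5,2)(W), (5,1)(W) — all W, so L
(6,0): →(5,0)(W) only, which is W, so L
(6,1): →(5,1)(W) only, which is W, so L
(6,2): →(5,2)(W) only, which is W, so L
Every other cell has at least one move into one of the L cells above, so it is W.
From (6,5), the L positions reachable in one move are: (5,5), (6,2), (6,1). Any move reaching one of these is winning.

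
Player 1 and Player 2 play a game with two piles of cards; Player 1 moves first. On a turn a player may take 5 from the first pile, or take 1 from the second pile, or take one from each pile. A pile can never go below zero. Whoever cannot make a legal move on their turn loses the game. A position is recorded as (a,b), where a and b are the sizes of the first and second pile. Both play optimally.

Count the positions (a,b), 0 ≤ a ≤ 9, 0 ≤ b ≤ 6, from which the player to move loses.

32

Build the W/L table. Terminal = L. A non-terminal position is W if it has a move to some L; otherwise it is L.
Every move lowers a or b (never raises either), so fill the grid row by row in increasing a, and left to right within a row: each cell's successors are then already labelled.
      b=0  b=1  b=2  b=3  b=4  b=5  b=6
a=0:    L    W    L    W    L    W    L
a=1:    L    W    L    W    L    W    L
a=2:    L    W    L    W    L    W    L
a=3:    L    W    L    W    L    W    L
a=4:    L    W    L    W    L    W    L
a=5:    W    W    W    W    W    W    W
a=6:    W    L    W    L    W    L    W
a=7:    W    L    W    L    W    L    W
a=8:    W    L    W    L    W    L    W
a=9:    W    L    W    L    W    L    W
Cells with no legal move (terminal, hence L): (0,0), (1,0), (2,0), (3,0), (4,0).
The remaining L cells, each justified by listing all of its moves:
(0,2): L (sole option (0,1)(W) is W)
(0,4): L (sole option (0,3)(W) is W)
(0,6): L (sole option (0,5)(W) is W)
(1,2): L (options (1,1)(W), (0,1)(W) are all W)
(1,4): L (options (1,3)(W), (0,3)(W) are all W)
(1,6): L (options (1,5)(W), (0,5)(W) are all W)
(2,2): L (options (2,1)(W), (1,1)(W) are all W)
(2,4): L (options (2,3)(W), (1,3)(W) are all W)
(2,6): L (options (2,5)(W), (1,5)(W) are all W)
(3,2): L (options (3,1)(W), (2,1)(W) are all W)
(3,4): L (options (3,3)(W), (2,3)(W) are all W)
(3,6): L (options (3,5)(W), (2,5)(W) are all W)
(4,2): L (options (4,1)(W), (3,1)(W) are all W)
(4,4): L (options (4,3)(W), (3,3)(W) are all W)
(4,6): L (options (4,5)(W), (3,5)(W) are all W)
(6,1): L (options (1,1)(W), (6,0)(W), (5,0)(W) are all W)
(6,3): L (options (1,3)(W), (6,2)(W), (5,2)(W) are all W)
(6,5): L (options (1,5)(W), (6,4)(W), (5,4)(W) are all W)
(7,1): L (options (2,1)(W), (7,0)(W), (6,0)(W) are all W)
(7,3): L (options (2,3)(W), (7,2)(W), (6,2)(W) are all W)
(7,5): L (options (2,5)(W), (7,4)(W), (6,4)(W) are all W)
(8,1): L (options (3,1)(W), (8,0)(W), (7,0)(W) are all W)
(8,3): L (options (3,3)(W), (8,2)(W), (7,2)(W) are all W)
(8,5): L (options (3,5)(W), (8,4)(W), (7,4)(W) are all W)
(9,1): L (options (4,1)(W), (9,0)(W), (8,0)(W) are all W)
(9,3): L (options (4,3)(W), (9,2)(W), (8,2)(W) are all W)
(9,5): L (options (4,5)(W), (9,4)(W), (8,4)(W) are all W)
Every other cell has at least one move into one of the L cells above, so it is W.
L cells per row: a=0: 4, a=1: 4, a=2: 4, a=3: 4, a=4: 4, a=5: 0, a=6: 3, a=7: 3, a=8: 3, a=9: 3; total 32.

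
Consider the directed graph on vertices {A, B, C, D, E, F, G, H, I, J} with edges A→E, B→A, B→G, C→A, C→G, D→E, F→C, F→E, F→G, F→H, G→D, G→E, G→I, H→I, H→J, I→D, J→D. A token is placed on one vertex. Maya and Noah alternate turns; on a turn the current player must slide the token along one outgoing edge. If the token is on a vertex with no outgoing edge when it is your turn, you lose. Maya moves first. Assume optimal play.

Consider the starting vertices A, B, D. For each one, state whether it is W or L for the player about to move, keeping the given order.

Use the standard recursion: the mover loses at a terminal position; elsewhere, the mover wins exactly when some move hands the opponent an L position.
Every edge goes from a vertex to one that appears earlier in the order E, D, J, A, I, G, H, C, F, B, so processing vertices in that order labels each vertex after all of its successors.
E: no outgoing edge → L
D: W (go to E, an L position)
J: L (sole option D(W) is W)
A: W (go to E, an L position)
I: L (sole option D(W) is W)
G: W (go to I, an L position)
H: W (go to I, an L position)
C: L (options G(W), A(W) are all W)
F: W (go to C, an L position)
B: L (options G(W), A(W) are all W)

A: W, B: L, D: W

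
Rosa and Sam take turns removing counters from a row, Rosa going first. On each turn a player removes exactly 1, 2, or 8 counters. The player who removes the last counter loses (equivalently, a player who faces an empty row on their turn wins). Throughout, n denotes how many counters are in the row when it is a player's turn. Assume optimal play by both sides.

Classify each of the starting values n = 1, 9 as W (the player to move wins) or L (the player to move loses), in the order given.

1: L, 9: W

Work bottom-up. With no move the player to move wins. Otherwise the position is W if at least one move leads to an L position for the opponent, and L if every move leads to a W.
n=0: no move; the opponent has just taken the last counter and therefore loses → W
n=1: →0(W) only, which is W, so L
n=2: →1(L), so W
n=3: →1(L), so W
n=4: →3(W), 2(W) — all W, so L
n=5: →4(L), so W
n=6: →4(L), so W
n=7: →6(W), 5(W) — all W, so L
n=8: →7(L), so W
n=9: →7(L), so W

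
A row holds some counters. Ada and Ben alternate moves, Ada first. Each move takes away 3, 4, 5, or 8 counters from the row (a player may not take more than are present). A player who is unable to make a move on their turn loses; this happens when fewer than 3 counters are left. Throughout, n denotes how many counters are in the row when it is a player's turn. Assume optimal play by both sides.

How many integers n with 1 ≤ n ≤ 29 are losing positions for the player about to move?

8

Build the W/L table. Terminal = L. A non-terminal position is W if it has a move to some L; otherwise it is L.
n=0: no move → L
n=1: no move → L
n=2: no move → L
n=3: reaches L-position 0 → W
n=4: reaches L-position 1 → W
n=5: reaches L-position 2 → W
n=6: reaches L-position 2 → W
n=7: reaches L-position 2 → W
n=8: reaches L-position 0 → W
n=9: reaches L-position 1 → W
n=10: reaches L-position 2 → W
n=11: only reaches 8(W), 7(W), 6(W), 3(W), all W → L
n=12: only reaches 9(W), 8(W), 7(W), 4(W), all W → L
n=13: only reaches 10(W), 9(W), 8(W), 5(W), all W → L
n=14: reaches L-position 11 → W
n=15: reaches L-position 12 → W
n=16: reaches L-position 13 → W
n=17: reaches L-position 13 → W
n=18: reaches L-position 13 → W
n=19: reaches L-position 11 → W
n=20: reaches L-position 12 → W
n=21: reaches L-position 13 → W
n=22: only reaches 19(W), 18(W), 17(W), 14(W), all W → L
n=23: only reaches 20(W), 19(W), 18(W), 15(W), all W → L
n=24: only reaches 21(W), 20(W), 19(W), 16(W), all W → L
n=25: reaches L-position 22 → W
n=26: reaches L-position 23 → W
n=27: reaches L-position 24 → W
n=28: reaches L-position 24 → W
n=29: reaches L-position 24 → W
L entries with 1 ≤ n ≤ 29 (n=0 is outside the asked range and is not counted): n = 1, 2, 11, 12, 13, 22, 23, 24; that makes 8.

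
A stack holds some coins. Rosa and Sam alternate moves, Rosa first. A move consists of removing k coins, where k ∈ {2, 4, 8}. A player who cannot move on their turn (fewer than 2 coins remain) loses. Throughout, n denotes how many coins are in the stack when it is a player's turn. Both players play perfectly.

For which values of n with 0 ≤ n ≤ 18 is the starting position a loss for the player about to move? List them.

0, 1, 6, 7, 12, 13, 18

Build the W/L table. Terminal = L. A non-terminal position is W if it has a move to some L; otherwise it is L.
n=0: no move → L
n=1: no move → L
n=2: →0(L), so W
n=3: →1(L), so W
n=4: →0(L), so W
n=5: →1(L), so W
n=6: →4(W), 2(W) — all W, so L
n=7: →5(W), 3(W) — all W, so L
n=8: →6(L), so W
n=9: →7(L), so W
n=10: →6(L), so W
n=11: →7(L), so W
n=12: →10(W), 8(W), 4(W) — all W, so L
n=13: →11(W), 9(W), 5(W) — all W, so L
n=14: →12(L), so W
n=15: →13(L), so W
n=16: →12(L), so W
n=17: →13(L), so W
n=18: →16(W), 14(W), 10(W) — all W, so L
The losing starting values of n are exactly the entries labelled L in this table (7 of them).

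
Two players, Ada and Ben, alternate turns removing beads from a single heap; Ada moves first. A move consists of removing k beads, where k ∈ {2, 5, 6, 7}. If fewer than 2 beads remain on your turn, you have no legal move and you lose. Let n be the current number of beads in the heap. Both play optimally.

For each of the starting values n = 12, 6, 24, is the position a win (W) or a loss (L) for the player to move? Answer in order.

12: L, 6: W, 24: L

Positions with no move are L. A position that does have a move is losing for the player to move precisely when every available move leads to a winning position for the opponent. Fill in the labels:
n=0: no move → L
n=1: no move → L
n=2: W (go to 0, an L position)
n=3: W (go to 1, an L position)
n=4: L (sole option 2(W) is W)
n=5: W (go to 0, an L position)
n=6: W (go to 4, an L position)
n=7: W (go to 1, an L position)
n=8: W (go to 1, an L position)
n=9: W (go to 4, an L position)
n=10: W (go to 4, an L position)
n=11: W (go to 4, an L position)
n=12: L (options 10(W), 7(W), 6(W), 5(W) are all W)
n=13: L (options 11(W), 8(W), 7(W), 6(W) are all W)
n=14: W (go to 12, an L position)
n=15: W (go to 13, an L position)
n=16: L (options 14(W), 11(W), 10(W), 9(W) are all W)
n=17: W (go to 12, an L position)
n=18: W (go to 16, an L position)
n=19: W (go to 13, an L position)
n=20: W (go to 13, an L position)
n=21: W (go to 16, an L position)
n=22: W (go to 16, an L position)
n=23: W (go to 16, an L position)
n=24: L (options 22(W), 19(W), 18(W), 17(W) are all W)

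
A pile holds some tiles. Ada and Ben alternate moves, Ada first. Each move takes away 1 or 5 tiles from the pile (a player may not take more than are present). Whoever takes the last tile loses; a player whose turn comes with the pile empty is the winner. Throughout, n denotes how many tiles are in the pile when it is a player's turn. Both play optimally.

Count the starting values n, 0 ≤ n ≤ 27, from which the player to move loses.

Use the standard recursion: the mover wins at a terminal position; elsewhere, the mover wins exactly when some move hands the opponent an L position.
n=0: no move; the opponent has just taken the last tile and therefore loses → W
n=1: L (sole option 0(W) is W)
n=2: W (go to 1, an L position)
n=3: L (sole option 2(W) is W)
n=4: W (go to 3, an L position)
n=5: L (options 4(W), 0(W) are all W)
n=6: W (go to 5, an L position)
n=7: L (options 6(W), 2(W) are all W)
n=8: W (go to 7, an L position)
n=9: L (options 8(W), 4(W) are all W)
n=10: W (go to 9, an L position)
n=11: L (options 10(W), 6(W) are all W)
n=12: W (go to 11, an L position)
n=13: L (options 12(W), 8(W) are all W)
n=14: W (go to 13, an L position)
n=15: L (options 14(W), 10(W) are all W)
n=16: W (go to 15, an L position)
n=17: L (options 16(W), 12(W) are all W)
n=18: W (go to 17, an L position)
n=19: L (options 18(W), 14(W) are all W)
n=20: W (go to 19, an L position)
n=21: L (options 20(W), 16(W) are all W)
n=22: W (go to 21, an L position)
n=23: L (options 22(W), 18(W) are all W)
n=24: W (go to 23, an L position)
n=25: L (options 24(W), 20(W) are all W)
n=26: W (go to 25, an L position)
n=27: L (options 26(W), 22(W) are all W)
L entries with 0 ≤ n ≤ 27: n = 1, 3, 5, 7, 9, 11, 13, 15, 17, 19, 21, 23, 25, 27; that makes 14.

14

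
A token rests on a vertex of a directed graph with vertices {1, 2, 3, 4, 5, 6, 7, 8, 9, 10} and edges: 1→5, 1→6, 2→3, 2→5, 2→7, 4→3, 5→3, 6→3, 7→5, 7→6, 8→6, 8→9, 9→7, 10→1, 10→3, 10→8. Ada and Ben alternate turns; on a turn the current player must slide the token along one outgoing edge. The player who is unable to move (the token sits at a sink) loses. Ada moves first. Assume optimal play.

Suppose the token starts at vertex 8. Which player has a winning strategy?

Classify positions by backward induction: terminal positions (no move available) are L. From any other position, the mover wins iff some move reaches an L.
Every edge goes from a vertex to one that appears earlier in the order 3, 6, 5, 7, 2, 1, 9, 8, 10, 4, so processing vertices in that order labels each vertex after all of its successors.
3: no outgoing edge → L
6: reaches L-position 3 → W
5: reaches L-position 3 → W
7: only reaches 5(W), 6(W), all W → L
2: reaches L-position 7 → W
1: only reaches 5(W), 6(W), all W → L
9: reaches L-position 7 → W
8: only reaches 9(W), 6(W), all W → L
10: reaches L-position 8 → W
4: reaches L-position 3 → W
The starting position 8 is L: whatever Ada does, the opponent receives a W position.

Ben wins.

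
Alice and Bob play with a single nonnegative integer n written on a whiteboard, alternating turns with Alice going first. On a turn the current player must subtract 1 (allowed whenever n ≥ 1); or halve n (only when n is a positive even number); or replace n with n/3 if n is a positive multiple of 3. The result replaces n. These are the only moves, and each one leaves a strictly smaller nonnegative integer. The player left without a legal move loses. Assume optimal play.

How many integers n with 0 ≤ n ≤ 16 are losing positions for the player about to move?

8

Label each position W (a win for the player to move) or L (a loss). A position with no legal move is L; any other position is W exactly when some move reaches an L, and L when every move reaches a W.
n=0: no move → L
n=1: reaches L-position 0 → W
n=2: only reaches 1(W), which is W → L
n=3: reaches L-position 2 → W
n=4: reaches L-position 2 → W
n=5: only reaches 4(W), which is W → L
n=6: reaches L-position 2 → W
n=7: only reaches 6(W), which is W → L
n=8: reaches L-position 7 → W
n=9: only reaches 3(W), 8(W), all W → L
n=10: reaches L-position 5 → W
n=11: only reaches 10(W), which is W → L
n=12: reaches L-position 11 → W
n=13: only reaches 12(W), which is W → L
n=14: reaches L-position 7 → W
n=15: reaches L-position 5 → W
n=16: only reaches 8(W), 15(W), all W → L
L entries with 0 ≤ n ≤ 16: n = 0, 2, 5, 7, 9, 11, 13, 16; that makes 8.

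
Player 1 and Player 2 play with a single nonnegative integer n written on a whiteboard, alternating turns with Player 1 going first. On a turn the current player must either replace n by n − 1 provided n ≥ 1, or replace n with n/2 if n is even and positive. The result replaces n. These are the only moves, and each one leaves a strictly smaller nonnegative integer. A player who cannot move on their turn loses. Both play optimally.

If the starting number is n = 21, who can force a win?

Label each position W (a win for the player to move) or L (a loss). A position with no legal move is L; any other position is W exactly when some move reaches an L, and L when every move reaches a W.
n=0: no move → L
n=1: →0(L), so W
n=2: →1(W) only, which is W, so L
n=3: →2(L), so W
n=4: →2(L), so W
n=5: →4(W) only, which is W, so L
n=6: →5(L), so W
n=7: →6(W) only, which is W, so L
n=8: →7(L), so W
n=9: →8(W) only, which is W, so L
n=10: →5(L), so W
n=11: →10(W) only, which is W, so L
n=12: →11(L), so W
n=13: →12(W) only, which is W, so L
n=14: →7(L), so W
n=15: →14(W) only, which is W, so L
n=16: →15(L), so W
n=17: →16(W) only, which is W, so L
n=18: →9(L), so W
n=19: →18(W) only, which is W, so L
n=20: →19(L), so W
n=21: →20(W) only, which is W, so L
The starting position 21 is L: whatever Player 1 does, the opponent receives a W position.

Player 2 wins.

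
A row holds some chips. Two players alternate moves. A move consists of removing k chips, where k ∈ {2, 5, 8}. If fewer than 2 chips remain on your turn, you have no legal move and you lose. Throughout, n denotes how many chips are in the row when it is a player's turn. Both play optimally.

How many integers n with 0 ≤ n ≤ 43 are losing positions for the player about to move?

Work bottom-up. With no move the player to move loses. Otherwise the position is W if at least one move leads to an L position for the opponent, and L if every move leads to a W.
n=0: no move → L
n=1: no move → L
n=2: can move to 0, which is L ⇒ W
n=3: can move to 1, which is L ⇒ W
n=4: the only move is to 2(W), a W ⇒ L
n=5: can move to 0, which is L ⇒ W
n=6: can move to 4, which is L ⇒ W
n=7: moves to 5(W), 2(W); every one is W ⇒ L
n=8: can move to 0, which is L ⇒ W
n=9: can move to 7, which is L ⇒ W
n=10: moves to 8(W), 5(W), 2(W); every one is W ⇒ L
n=11: moves to 9(W), 6(W), 3(W); every one is W ⇒ L
n=12: can move to 10, which is L ⇒ W
n=13: can move to 11, which is L ⇒ W
n=14: moves to 12(W), 9(W), 6(W); every one is W ⇒ L
n=15: can move to 10, which is L ⇒ W
n=16: can move to 14, which is L ⇒ W
n=17: moves to 15(W), 12(W), 9(W); every one is W ⇒ L
n=18: can move to 10, which is L ⇒ W
n=19: can move to 17, which is L ⇒ W
n=20: moves to 18(W), 15(W), 12(W); every one is W ⇒ L
n=21: moves to 19(W), 16(W), 13(W); every one is W ⇒ L
n=22: can move to 20, which is L ⇒ W
n=23: can move to 21, which is L ⇒ W
n=24: moves to 22(W), 19(W), 16(W); every one is W ⇒ L
n=25: can move to 20, which is L ⇒ W
n=26: can move to 24, which is L ⇒ W
n=27: moves to 25(W), 22(W), 19(W); every one is W ⇒ L
n=28: can move to 20, which is L ⇒ W
n=29: can move to 27, which is L ⇒ W
n=30: moves to 28(W), 25(W), 22(W); every one is W ⇒ L
n=31: moves to 29(W), 26(W), 23(W); every one is W ⇒ L
n=32: can move to 30, which is L ⇒ W
n=33: can move to 31, which is L ⇒ W
n=34: moves to 32(W), 29(W), 26(W); every one is W ⇒ L
n=35: can move to 30, which is L ⇒ W
n=36: can move to 34, which is L ⇒ W
n=37: moves to 35(W), 32(W), 29(W); every one is W ⇒ L
n=38: can move to 30, which is L ⇒ W
n=39: can move to 37, which is L ⇒ W
n=40: moves to 38(W), 35(W), 32(W); every one is W ⇒ L
n=41: moves to 39(W), 36(W), 33(W); every one is W ⇒ L
n=42: can move to 40, which is L ⇒ W
n=43: can move to 41, which is L ⇒ W
L entries with 0 ≤ n ≤ 43: n = 0, 1, 4, 7, 10, 11, 14, 17, 20, 21, 24, 27, 30, 31, 34, 37, 40, 41; that makes 18.

18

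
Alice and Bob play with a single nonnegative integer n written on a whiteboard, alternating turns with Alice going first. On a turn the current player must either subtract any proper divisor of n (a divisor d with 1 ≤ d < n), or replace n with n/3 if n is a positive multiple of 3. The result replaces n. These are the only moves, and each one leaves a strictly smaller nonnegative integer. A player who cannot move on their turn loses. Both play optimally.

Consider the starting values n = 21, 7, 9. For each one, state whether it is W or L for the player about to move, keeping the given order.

21: W, 7: L, 9: L

Work bottom-up. With no move the player to move loses. Otherwise the position is W if at least one move leads to an L position for the opponent, and L if every move leads to a W.
n=0: no move → L
n=1: no move → L
n=2: →1(L), so W
n=3: →1(L), so W
n=4: →2(W), 3(W) — all W, so L
n=5: →4(L), so W
n=6: →4(L), so W
n=7: →6(W) only, which is W, so L
n=8: →4(L), so W
n=9: →3(W), 6(W), 8(W) — all W, so L
n=10: →9(L), so W
n=11: →10(W) only, which is W, so L
n=12: →4(L), so W
n=13: →12(W) only, which is W, so L
n=14: →7(L), so W
n=15: →5(W), 10(W), 12(W), 14(W) — all W, so L
n=16: →15(L), so W
n=17: →16(W) only, which is W, so L
n=18: →9(L), so W
n=19: →18(W) only, which is W, so L
n=20: →15(L), so W
n=21: →7(L), so W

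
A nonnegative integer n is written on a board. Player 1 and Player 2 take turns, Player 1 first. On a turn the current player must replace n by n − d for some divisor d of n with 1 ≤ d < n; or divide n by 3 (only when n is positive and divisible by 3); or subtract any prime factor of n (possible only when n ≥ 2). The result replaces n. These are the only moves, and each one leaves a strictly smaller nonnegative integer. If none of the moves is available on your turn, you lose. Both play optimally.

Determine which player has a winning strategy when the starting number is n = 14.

Build the W/L table. Terminal = L. A non-terminal position is W if it has a move to some L; otherwise it is L.
n=0: no move → L
n=1: no move → L
n=2: W (go to 0, an L position)
n=3: W (go to 0, an L position)
n=4: L (options 2(W), 3(W) are all W)
n=5: W (go to 0, an L position)
n=6: W (go to 4, an L position)
n=7: W (go to 0, an L position)
n=8: W (go to 4, an L position)
n=9: L (options 3(W), 6(W), 8(W) are all W)
n=10: W (go to 9, an L position)
n=11: W (go to 0, an L position)
n=12: W (go to 4, an L position)
n=13: W (go to 0, an L position)
n=14: L (options 7(W), 12(W), 13(W) are all W)
The starting position 14 is L: whatever Player 1 does, the opponent receives a W position.

Player 2 wins.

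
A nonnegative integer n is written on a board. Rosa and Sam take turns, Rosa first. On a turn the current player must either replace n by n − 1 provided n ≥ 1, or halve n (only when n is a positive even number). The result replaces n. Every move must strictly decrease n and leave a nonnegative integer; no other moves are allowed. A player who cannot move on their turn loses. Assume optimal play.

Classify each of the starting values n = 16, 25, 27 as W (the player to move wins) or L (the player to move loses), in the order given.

16: W, 25: L, 27: L

Label each position W (a win for the player to move) or L (a loss). A position with no legal move is L; any other position is W exactly when some move reaches an L, and L when every move reaches a W.
n=0: no move → L
n=1: →0(L), so W
n=2: →1(W) only, which is W, so L
n=3: →2(L), so W
n=4: →2(L), so W
n=5: →4(W) only, which is W, so L
n=6: →5(L), so W
n=7: →6(W) only, which is W, so L
n=8: →7(L), so W
n=9: →8(W) only, which is W, so L
n=10: →5(L), so W
n=11: →10(W) only, which is W, so L
n=12: →11(L), so W
n=13: →12(W) only, which is W, so L
n=14: →7(L), so W
n=15: →14(W) only, which is W, so L
n=16: →15(L), so W
n=17: →16(W) only, which is W, so L
n=18: →9(L), so W
n=19: →18(W) only, which is W, so L
n=20: →19(L), so W
n=21: →20(W) only, which is W, so L
n=22: →11(L), so W
n=23: →22(W) only, which is W, so L
n=24: →23(L), so W
n=25: →24(W) only, which is W, so L
n=26: →13(L), so W
n=27: →26(W) only, which is W, so L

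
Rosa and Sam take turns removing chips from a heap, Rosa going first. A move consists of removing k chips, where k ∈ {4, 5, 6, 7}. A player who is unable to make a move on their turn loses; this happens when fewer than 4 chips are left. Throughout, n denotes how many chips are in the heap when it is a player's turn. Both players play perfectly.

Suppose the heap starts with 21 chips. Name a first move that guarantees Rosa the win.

Work bottom-up. With no move the player to move loses. Otherwise the position is W if at least one move leads to an L position for the opponent, and L if every move leads to a W.
n=0: no move → L
n=1: no move → L
n=2: no move → L
n=3: no move → L
n=4: W (go to 0, an L position)
n=5: W (go to 1, an L position)
n=6: W (go to 2, an L position)
n=7: W (go to 3, an L position)
n=8: W (go to 3, an L position)
n=9: W (go to 3, an L position)
n=10: W (go to 3, an L position)
n=11: L (options 7(W), 6(W), 5(W), 4(W) are all W)
n=12: L (options 8(W), 7(W), 6(W), 5(W) are all W)
n=13: L (options 9(W), 8(W), 7(W), 6(W) are all W)
n=14: L (options 10(W), 9(W), 8(W), 7(W) are all W)
n=15: W (go to 11, an L position)
n=16: W (go to 12, an L position)
n=17: W (go to 13, an L position)
n=18: W (go to 14, an L position)
n=19: W (go to 14, an L position)
n=20: W (go to 14, an L position)
n=21: W (go to 14, an L position)
From 21, the L positions reachable in one move are: 14.

Remove 7, leaving 14.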